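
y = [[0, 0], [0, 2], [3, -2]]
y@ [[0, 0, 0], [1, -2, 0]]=[[0, 0, 0], [2, -4, 0], [-2, 4, 0]]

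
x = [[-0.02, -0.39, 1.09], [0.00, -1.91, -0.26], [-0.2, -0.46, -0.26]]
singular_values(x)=[2.01, 1.14, 0.19]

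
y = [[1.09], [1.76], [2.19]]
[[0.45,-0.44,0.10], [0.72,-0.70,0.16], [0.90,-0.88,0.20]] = y@[[0.41, -0.40, 0.09]]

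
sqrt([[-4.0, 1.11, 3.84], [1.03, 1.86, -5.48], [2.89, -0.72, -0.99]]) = [[0.31+1.63j, 0.18-0.33j, (0.4-1.41j)], [-0.20-0.79j, (1.45+0.16j), (-1.59+0.68j)], [(0.41-0.92j), -0.13+0.19j, (0.84+0.8j)]]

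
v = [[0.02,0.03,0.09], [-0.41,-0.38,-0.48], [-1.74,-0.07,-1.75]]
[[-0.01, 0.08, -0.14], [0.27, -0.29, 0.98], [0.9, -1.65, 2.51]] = v @ [[-0.56, -0.04, -0.16], [-0.17, -0.45, -0.85], [0.05, 1.00, -1.24]]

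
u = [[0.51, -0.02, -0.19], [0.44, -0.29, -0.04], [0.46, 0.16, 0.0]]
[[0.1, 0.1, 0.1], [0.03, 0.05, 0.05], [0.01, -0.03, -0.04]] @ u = [[0.14, -0.01, -0.02], [0.06, -0.01, -0.01], [-0.03, 0.00, -0.0]]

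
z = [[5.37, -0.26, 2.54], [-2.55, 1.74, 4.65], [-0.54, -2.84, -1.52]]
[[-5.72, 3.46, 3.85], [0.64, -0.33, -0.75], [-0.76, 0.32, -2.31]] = z@[[-0.77, 0.47, 0.75], [0.71, -0.38, 0.67], [-0.55, 0.33, 0.00]]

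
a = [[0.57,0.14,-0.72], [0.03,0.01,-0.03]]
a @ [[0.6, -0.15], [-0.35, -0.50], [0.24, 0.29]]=[[0.12,  -0.36], [0.01,  -0.02]]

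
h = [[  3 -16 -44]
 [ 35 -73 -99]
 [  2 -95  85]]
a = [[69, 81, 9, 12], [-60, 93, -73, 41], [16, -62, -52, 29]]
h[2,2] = 85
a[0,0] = 69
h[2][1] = -95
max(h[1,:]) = 35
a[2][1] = -62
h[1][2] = -99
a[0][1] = 81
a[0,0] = 69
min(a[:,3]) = 12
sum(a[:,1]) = 112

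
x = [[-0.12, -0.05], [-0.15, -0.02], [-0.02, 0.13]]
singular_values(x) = [0.2, 0.13]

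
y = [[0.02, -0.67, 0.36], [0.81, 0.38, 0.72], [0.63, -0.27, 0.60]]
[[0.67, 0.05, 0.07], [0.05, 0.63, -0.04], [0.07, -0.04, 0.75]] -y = [[0.65, 0.72, -0.29], [-0.76, 0.25, -0.76], [-0.56, 0.23, 0.15]]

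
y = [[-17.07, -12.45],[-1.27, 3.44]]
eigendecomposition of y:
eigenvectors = [[-1.00, 0.51], [-0.06, -0.86]]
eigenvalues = [-17.81, 4.18]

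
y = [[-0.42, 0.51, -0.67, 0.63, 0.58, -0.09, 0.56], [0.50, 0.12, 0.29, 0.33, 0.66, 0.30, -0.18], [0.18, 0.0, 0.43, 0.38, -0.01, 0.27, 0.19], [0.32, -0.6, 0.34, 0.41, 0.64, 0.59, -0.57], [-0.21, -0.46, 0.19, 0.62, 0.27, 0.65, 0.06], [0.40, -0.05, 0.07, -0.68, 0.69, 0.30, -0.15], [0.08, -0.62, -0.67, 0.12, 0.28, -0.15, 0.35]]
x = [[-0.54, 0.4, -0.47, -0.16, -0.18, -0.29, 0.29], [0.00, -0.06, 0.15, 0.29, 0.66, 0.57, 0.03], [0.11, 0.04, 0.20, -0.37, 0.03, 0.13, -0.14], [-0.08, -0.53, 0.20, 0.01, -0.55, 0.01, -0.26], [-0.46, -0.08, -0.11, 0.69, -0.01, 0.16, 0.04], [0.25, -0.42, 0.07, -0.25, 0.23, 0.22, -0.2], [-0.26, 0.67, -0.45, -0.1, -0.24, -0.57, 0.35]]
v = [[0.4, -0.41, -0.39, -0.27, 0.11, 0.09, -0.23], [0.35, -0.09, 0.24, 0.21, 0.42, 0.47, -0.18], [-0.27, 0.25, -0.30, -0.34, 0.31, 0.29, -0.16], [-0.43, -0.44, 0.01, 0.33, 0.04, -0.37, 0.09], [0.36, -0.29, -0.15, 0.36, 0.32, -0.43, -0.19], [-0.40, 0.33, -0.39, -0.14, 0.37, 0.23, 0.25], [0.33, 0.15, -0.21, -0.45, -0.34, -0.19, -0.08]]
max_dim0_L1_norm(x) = 2.2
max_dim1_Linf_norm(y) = 0.69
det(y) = 0.02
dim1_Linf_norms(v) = [0.41, 0.47, 0.34, 0.44, 0.43, 0.4, 0.45]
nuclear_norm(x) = 4.49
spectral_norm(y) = 1.88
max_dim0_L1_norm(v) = 2.54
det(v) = 0.00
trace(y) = 1.46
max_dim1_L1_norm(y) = 3.47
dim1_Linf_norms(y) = [0.67, 0.66, 0.43, 0.64, 0.65, 0.69, 0.67]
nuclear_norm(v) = 4.75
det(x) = 0.00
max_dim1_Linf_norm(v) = 0.47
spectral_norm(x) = 1.66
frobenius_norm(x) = 2.26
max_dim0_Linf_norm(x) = 0.69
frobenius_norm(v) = 2.09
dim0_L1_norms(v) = [2.54, 1.96, 1.69, 2.1, 1.91, 2.07, 1.18]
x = v @ y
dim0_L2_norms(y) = [0.88, 1.11, 1.15, 1.3, 1.35, 1.03, 0.92]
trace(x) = 0.17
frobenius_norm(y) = 2.95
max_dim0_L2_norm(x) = 1.04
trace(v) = 0.81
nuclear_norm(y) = 6.56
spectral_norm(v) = 1.20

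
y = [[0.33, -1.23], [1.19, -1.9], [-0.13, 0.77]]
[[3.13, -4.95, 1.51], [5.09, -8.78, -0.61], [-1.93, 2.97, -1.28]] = y @ [[0.38, -1.66, -4.33], [-2.44, 3.58, -2.39]]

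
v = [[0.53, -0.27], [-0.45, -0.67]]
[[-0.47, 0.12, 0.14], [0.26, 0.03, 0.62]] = v@[[-0.81,0.15,-0.16], [0.16,-0.14,-0.82]]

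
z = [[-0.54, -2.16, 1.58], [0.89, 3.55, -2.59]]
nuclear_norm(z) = 5.25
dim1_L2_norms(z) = [2.73, 4.48]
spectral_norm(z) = 5.25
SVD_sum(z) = [[-0.54, -2.16, 1.58], [0.89, 3.55, -2.59]] + [[0.0, 0.0, 0.0],[0.00, 0.0, 0.0]]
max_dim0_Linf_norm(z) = 3.55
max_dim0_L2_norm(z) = 4.16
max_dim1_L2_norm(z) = 4.48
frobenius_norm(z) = 5.25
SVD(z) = [[-0.52, 0.85], [0.85, 0.52]] @ diag([5.249408453367856, 0.003299956076329608]) @ [[0.20, 0.79, -0.58],  [0.50, 0.43, 0.75]]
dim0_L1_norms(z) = [1.43, 5.71, 4.17]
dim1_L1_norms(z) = [4.28, 7.03]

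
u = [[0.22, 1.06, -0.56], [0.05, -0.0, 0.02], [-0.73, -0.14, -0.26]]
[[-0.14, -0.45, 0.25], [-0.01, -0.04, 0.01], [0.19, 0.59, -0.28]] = u@[[-0.17, -0.71, -0.14], [-0.18, -0.33, 0.81], [-0.15, -0.10, 1.04]]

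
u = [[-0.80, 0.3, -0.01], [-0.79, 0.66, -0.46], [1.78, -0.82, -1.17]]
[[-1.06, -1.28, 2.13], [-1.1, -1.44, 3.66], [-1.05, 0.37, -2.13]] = u @ [[2.4, 2.24, -2.14], [2.94, 1.78, 1.33], [2.49, 1.84, -2.37]]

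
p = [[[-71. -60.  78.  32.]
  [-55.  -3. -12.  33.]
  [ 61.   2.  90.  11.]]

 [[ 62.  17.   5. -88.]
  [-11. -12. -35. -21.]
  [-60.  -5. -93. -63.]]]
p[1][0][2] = 5.0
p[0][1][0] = -55.0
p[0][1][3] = 33.0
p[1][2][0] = -60.0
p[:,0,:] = [[-71.0, -60.0, 78.0, 32.0], [62.0, 17.0, 5.0, -88.0]]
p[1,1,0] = -11.0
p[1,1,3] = -21.0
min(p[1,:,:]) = -93.0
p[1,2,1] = -5.0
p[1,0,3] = -88.0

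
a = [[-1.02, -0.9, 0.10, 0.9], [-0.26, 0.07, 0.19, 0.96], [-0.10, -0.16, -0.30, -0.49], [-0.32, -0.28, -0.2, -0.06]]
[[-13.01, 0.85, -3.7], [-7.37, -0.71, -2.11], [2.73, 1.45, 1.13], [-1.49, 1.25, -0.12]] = a@ [[4.45, -1.54, -5.11],[2.89, -0.04, 5.73],[-1.81, -3.59, 2.09],[-6.32, -0.44, -4.41]]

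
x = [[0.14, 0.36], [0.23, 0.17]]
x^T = [[0.14, 0.23], [0.36, 0.17]]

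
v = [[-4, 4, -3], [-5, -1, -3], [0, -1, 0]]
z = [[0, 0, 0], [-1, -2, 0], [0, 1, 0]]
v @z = [[-4, -11, 0], [1, -1, 0], [1, 2, 0]]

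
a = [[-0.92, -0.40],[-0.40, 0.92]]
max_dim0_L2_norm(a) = 1.0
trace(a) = 0.00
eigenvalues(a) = [-1.0, 1.0]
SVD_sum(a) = [[-0.92, 0.00],[-0.4, 0.0]] + [[0.0,  -0.40],[0.0,  0.92]]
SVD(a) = [[-0.92,-0.4], [-0.4,0.92]] @ diag([1.0031948963187562, 1.0031948963187562]) @ [[1.0, 0.0], [0.00, 1.00]]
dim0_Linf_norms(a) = [0.92, 0.92]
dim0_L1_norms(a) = [1.32, 1.32]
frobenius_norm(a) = 1.42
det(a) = -1.01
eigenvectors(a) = [[-0.98, 0.2], [-0.20, -0.98]]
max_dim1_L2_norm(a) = 1.0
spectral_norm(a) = 1.00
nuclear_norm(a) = 2.01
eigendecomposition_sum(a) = [[-0.96,-0.2], [-0.20,-0.04]] + [[0.04, -0.20],[-0.2, 0.96]]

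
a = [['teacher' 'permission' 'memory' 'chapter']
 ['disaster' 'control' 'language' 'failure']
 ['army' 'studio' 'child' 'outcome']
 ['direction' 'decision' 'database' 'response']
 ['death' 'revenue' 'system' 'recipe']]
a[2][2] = 'child'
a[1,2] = 'language'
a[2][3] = 'outcome'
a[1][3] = 'failure'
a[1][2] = 'language'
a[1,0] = 'disaster'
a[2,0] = 'army'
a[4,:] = ['death', 'revenue', 'system', 'recipe']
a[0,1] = 'permission'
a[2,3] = 'outcome'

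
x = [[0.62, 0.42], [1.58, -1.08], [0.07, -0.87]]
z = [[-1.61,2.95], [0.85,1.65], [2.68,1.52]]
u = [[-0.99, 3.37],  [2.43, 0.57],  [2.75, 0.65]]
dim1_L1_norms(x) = [1.04, 2.66, 0.94]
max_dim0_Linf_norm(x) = 1.58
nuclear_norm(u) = 7.28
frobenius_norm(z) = 4.92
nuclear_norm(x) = 2.98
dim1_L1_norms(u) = [4.36, 3.0, 3.4]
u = z + x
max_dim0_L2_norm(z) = 3.71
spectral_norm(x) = 2.01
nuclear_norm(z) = 6.94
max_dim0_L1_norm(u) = 6.17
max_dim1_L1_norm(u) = 4.36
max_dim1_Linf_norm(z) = 2.95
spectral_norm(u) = 3.80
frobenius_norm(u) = 5.15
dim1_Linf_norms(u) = [3.37, 2.43, 2.75]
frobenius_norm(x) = 2.23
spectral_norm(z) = 3.73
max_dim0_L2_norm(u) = 3.8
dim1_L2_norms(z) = [3.36, 1.86, 3.08]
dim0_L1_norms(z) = [5.14, 6.12]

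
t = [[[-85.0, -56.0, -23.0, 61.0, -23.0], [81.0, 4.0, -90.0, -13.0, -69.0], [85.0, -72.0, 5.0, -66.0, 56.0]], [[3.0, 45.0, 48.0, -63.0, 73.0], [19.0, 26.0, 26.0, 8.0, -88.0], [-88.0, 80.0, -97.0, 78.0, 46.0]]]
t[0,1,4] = -69.0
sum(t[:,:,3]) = 5.0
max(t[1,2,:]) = 80.0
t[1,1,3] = 8.0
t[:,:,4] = [[-23.0, -69.0, 56.0], [73.0, -88.0, 46.0]]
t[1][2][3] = 78.0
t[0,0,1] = -56.0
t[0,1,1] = 4.0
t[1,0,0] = 3.0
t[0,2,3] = -66.0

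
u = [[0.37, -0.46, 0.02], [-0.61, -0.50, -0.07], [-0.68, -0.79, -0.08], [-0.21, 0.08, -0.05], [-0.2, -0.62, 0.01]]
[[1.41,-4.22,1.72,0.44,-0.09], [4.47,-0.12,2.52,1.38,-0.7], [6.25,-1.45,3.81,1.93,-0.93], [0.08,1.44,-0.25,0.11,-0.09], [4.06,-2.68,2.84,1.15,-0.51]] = u@[[-3.16, -4.25, -0.78, -0.76, 0.54], [-5.48, 5.67, -4.3, -1.63, 0.66], [2.81, -1.8, 1.44, -1.52, 0.54]]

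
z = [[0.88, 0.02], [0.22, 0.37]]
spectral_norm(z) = 0.91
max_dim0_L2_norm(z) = 0.91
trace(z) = 1.25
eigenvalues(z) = [0.89, 0.36]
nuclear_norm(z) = 1.27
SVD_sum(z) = [[0.87, 0.12],[0.27, 0.04]] + [[0.01, -0.1], [-0.05, 0.33]]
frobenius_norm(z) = 0.98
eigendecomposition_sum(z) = [[0.87, 0.03], [0.37, 0.01]] + [[0.01, -0.01], [-0.15, 0.36]]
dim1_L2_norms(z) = [0.88, 0.43]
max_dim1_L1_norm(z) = 0.9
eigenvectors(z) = [[0.92, -0.04], [0.39, 1.00]]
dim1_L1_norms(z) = [0.9, 0.59]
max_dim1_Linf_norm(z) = 0.88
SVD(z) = [[-0.96, -0.29], [-0.29, 0.96]] @ diag([0.9147738584794473, 0.3511250316377691]) @ [[-0.99, -0.14], [-0.14, 0.99]]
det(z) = 0.32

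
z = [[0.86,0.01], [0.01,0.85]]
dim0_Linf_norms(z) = [0.86, 0.85]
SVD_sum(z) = [[0.63, 0.39], [0.39, 0.24]] + [[0.23, -0.38], [-0.38, 0.61]]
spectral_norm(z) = 0.87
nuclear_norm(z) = 1.71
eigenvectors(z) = [[0.85,  -0.53],[0.53,  0.85]]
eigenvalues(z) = [0.87, 0.84]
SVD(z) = [[-0.85, -0.53],[-0.53, 0.85]] @ diag([0.8661803398874989, 0.8438196601125011]) @ [[-0.85,  -0.53], [-0.53,  0.85]]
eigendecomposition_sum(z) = [[0.63, 0.39], [0.39, 0.24]] + [[0.23, -0.38], [-0.38, 0.61]]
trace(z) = 1.71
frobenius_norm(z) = 1.21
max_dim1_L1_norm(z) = 0.87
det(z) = 0.73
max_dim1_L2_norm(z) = 0.86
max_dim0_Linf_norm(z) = 0.86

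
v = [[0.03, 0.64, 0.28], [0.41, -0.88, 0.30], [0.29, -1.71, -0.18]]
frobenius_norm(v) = 2.14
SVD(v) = [[0.31, 0.57, 0.76],  [-0.45, 0.79, -0.41],  [-0.84, -0.22, 0.5]] @ diag([2.0717598426768933, 0.5194308064825521, 0.001670792716352016]) @ [[-0.2, 0.98, 0.05], [0.54, 0.07, 0.84], [-0.82, -0.20, 0.54]]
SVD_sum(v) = [[-0.13, 0.62, 0.03], [0.19, -0.91, -0.05], [0.35, -1.7, -0.09]] + [[0.16,0.02,0.25], [0.22,0.03,0.35], [-0.06,-0.01,-0.09]] + [[-0.0, -0.00, 0.00],[0.00, 0.00, -0.00],[-0.00, -0.0, 0.00]]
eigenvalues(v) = [(-0.01+0j), (-0.51+0.17j), (-0.51-0.17j)]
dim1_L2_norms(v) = [0.7, 1.02, 1.74]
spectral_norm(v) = 2.07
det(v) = -0.00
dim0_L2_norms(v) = [0.5, 2.03, 0.45]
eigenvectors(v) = [[(-0.81+0j), (-0.51-0.05j), (-0.51+0.05j)], [(-0.19+0j), 0.08-0.09j, 0.08+0.09j], [(0.55+0j), 0.85+0.00j, (0.85-0j)]]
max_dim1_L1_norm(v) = 2.18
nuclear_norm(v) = 2.59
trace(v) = -1.03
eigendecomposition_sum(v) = [[(-0.01-0j), (0.01+0j), (-0.01-0j)], [(-0-0j), 0j, -0.00-0.00j], [0.01+0.00j, (-0.01-0j), 0.01+0.00j]] + [[0.02-1.11j, 0.32+2.10j, (0.14-0.9j)], [0.21+0.15j, -0.44-0.22j, (0.15+0.15j)], [(0.14+1.81j), -0.85-3.39j, -0.09+1.49j]] + [[0.02+1.11j, (0.32-2.1j), (0.14+0.9j)], [(0.21-0.15j), -0.44+0.22j, 0.15-0.15j], [(0.14-1.81j), (-0.85+3.39j), (-0.09-1.49j)]]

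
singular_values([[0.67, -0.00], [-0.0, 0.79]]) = [0.79, 0.67]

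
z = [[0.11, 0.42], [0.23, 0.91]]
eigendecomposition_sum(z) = [[0.00, -0.00], [-0.00, 0.00]] + [[0.11, 0.42], [0.23, 0.91]]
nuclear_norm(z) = 1.04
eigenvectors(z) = [[-0.97, -0.42], [0.25, -0.91]]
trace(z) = 1.02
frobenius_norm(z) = 1.03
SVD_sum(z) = [[0.11, 0.42], [0.23, 0.91]] + [[0.00, -0.0],[-0.00, 0.0]]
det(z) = 0.00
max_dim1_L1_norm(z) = 1.14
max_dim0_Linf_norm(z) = 0.91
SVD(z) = [[-0.42, -0.91],[-0.91, 0.42]] @ diag([1.0341607930717955, 0.0033843866673807163]) @ [[-0.25, -0.97], [-0.97, 0.25]]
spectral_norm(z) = 1.03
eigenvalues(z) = [0.0, 1.02]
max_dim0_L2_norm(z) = 1.0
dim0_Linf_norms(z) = [0.23, 0.91]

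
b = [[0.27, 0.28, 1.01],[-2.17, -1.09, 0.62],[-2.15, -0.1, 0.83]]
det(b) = -2.244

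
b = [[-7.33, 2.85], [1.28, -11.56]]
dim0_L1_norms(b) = [8.61, 14.41]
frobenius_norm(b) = 14.04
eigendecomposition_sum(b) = [[-5.74, -3.3],[-1.48, -0.85]] + [[-1.59, 6.15], [2.76, -10.71]]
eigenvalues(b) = [-6.6, -12.29]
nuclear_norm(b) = 18.96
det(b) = 81.09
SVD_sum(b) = [[-1.75,4.86], [3.83,-10.64]] + [[-5.58, -2.01],[-2.55, -0.92]]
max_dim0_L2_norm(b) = 11.91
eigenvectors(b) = [[0.97, -0.5],  [0.25, 0.87]]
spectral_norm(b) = 12.43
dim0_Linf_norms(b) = [7.33, 11.56]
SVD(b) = [[-0.42,0.91],[0.91,0.42]] @ diag([12.433483408878885, 6.521647822531781]) @ [[0.34, -0.94],  [-0.94, -0.34]]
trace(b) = -18.89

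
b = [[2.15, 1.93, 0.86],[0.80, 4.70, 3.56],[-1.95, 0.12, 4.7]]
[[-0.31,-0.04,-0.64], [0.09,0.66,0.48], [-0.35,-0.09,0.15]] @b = [[0.55,-0.86,-3.42], [-0.21,3.33,4.68], [-1.12,-1.08,0.08]]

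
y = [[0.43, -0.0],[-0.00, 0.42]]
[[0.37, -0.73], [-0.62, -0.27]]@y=[[0.16, -0.31], [-0.27, -0.11]]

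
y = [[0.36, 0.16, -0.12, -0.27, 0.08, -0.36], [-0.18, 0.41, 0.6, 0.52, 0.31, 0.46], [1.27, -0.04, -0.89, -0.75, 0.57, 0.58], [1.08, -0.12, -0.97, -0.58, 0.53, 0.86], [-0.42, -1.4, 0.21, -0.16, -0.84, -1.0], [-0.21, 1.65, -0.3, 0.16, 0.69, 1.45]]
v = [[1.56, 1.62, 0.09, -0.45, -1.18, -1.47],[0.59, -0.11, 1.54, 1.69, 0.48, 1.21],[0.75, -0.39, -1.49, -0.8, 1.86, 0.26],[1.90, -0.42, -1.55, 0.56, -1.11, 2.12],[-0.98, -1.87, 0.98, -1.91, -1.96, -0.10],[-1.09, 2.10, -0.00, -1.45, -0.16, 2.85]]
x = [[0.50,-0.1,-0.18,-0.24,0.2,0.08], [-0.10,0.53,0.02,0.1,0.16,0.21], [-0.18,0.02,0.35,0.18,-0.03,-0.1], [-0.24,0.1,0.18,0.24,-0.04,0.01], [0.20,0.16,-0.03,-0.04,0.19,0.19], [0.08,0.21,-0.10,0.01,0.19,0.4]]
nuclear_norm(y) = 7.21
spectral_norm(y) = 3.35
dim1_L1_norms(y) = [1.35, 2.48, 4.1, 4.14, 4.03, 4.46]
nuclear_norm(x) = 2.21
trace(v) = 1.41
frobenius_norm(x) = 1.23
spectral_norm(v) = 4.26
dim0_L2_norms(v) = [3.02, 3.3, 2.82, 3.12, 3.19, 4.04]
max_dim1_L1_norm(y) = 4.46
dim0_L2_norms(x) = [0.63, 0.61, 0.45, 0.4, 0.37, 0.51]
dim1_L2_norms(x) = [0.63, 0.61, 0.45, 0.4, 0.37, 0.51]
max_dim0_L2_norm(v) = 4.04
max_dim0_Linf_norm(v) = 2.85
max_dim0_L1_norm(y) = 4.71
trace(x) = 2.21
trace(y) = -0.09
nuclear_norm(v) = 18.70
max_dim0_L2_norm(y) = 2.21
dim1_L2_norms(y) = [0.62, 1.07, 1.91, 1.87, 1.98, 2.34]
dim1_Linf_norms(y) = [0.36, 0.6, 1.27, 1.08, 1.4, 1.65]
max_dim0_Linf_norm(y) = 1.65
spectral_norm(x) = 0.89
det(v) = -584.73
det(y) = 0.00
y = v @ x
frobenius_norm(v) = 8.01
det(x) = -0.00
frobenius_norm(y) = 4.24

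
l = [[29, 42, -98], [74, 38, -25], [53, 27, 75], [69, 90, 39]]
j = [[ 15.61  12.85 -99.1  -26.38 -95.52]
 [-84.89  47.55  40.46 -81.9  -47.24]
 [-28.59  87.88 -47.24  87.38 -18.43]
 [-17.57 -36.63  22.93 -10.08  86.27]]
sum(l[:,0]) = 225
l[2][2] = 75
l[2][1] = 27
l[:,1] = [42, 38, 27, 90]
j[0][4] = -95.52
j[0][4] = -95.52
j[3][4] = 86.27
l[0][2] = -98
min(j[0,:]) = -99.1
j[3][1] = -36.63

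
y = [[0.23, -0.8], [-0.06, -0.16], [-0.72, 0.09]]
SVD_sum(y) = [[0.48, -0.59], [0.05, -0.07], [-0.33, 0.41]] + [[-0.25, -0.21], [-0.11, -0.09], [-0.39, -0.32]]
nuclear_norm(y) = 1.55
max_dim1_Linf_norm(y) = 0.8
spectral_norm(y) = 0.93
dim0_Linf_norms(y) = [0.72, 0.8]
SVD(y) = [[-0.82, -0.53], [-0.09, -0.24], [0.56, -0.81]] @ diag([0.9319591326687704, 0.6164837183861978]) @ [[-0.63, 0.78],[0.78, 0.63]]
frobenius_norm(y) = 1.12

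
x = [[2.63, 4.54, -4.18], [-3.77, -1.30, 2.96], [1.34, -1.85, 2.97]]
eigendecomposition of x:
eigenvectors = [[(0.68+0j), 0.68-0.00j, (0.09+0j)], [(-0.43+0.46j), -0.43-0.46j, 0.66+0.00j], [(-0.27-0.27j), -0.27+0.27j, (0.74+0j)]]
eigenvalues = [(1.4+4.75j), (1.4-4.75j), (1.49+0j)]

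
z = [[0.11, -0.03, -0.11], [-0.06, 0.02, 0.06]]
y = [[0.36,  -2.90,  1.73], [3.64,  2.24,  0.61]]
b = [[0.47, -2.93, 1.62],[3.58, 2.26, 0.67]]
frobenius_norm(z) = 0.18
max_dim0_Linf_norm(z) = 0.11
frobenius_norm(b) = 5.46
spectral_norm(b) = 4.48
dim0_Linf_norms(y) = [3.64, 2.9, 1.73]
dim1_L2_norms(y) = [3.4, 4.32]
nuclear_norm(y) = 7.64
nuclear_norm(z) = 0.18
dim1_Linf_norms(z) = [0.11, 0.06]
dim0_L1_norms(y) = [4.0, 5.14, 2.34]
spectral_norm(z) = 0.18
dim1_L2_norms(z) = [0.16, 0.09]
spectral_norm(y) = 4.53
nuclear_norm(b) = 7.60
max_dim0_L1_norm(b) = 5.19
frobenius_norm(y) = 5.49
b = y + z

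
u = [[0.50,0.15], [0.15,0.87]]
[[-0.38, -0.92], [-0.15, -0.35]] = u @[[-0.75, -1.81], [-0.04, -0.09]]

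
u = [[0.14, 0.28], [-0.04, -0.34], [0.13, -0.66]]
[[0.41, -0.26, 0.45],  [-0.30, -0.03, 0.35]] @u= [[0.13, -0.09], [0.00, -0.3]]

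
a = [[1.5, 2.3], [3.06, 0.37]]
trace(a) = 1.87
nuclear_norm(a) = 5.48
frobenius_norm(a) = 4.13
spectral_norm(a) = 3.75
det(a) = -6.48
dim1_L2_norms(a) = [2.75, 3.08]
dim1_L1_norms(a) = [3.8, 3.43]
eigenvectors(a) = [[0.73, -0.57], [0.68, 0.82]]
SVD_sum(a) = [[2.12,1.13], [2.54,1.35]] + [[-0.62, 1.17], [0.52, -0.98]]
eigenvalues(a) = [3.65, -1.78]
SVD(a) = [[-0.64, -0.77], [-0.77, 0.64]] @ diag([3.7481789923433917, 1.7296399166750502]) @ [[-0.88, -0.47], [0.47, -0.88]]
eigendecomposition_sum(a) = [[2.20, 1.55], [2.06, 1.44]] + [[-0.7, 0.75], [1.00, -1.07]]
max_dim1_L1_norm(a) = 3.8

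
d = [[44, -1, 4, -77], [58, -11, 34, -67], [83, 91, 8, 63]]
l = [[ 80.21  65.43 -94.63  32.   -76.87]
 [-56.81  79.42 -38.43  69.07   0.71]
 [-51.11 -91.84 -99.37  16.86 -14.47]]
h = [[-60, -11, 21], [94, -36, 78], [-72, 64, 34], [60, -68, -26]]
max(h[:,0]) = 94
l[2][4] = -14.47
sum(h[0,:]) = -50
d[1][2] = 34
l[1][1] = 79.42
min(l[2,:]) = -99.37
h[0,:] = [-60, -11, 21]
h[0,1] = -11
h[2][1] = 64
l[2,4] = -14.47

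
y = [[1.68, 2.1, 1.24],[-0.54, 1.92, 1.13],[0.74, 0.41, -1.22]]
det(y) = -6.38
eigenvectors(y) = [[(0.14+0j), (0.92+0j), 0.92-0.00j], [(0.33+0j), -0.02+0.34j, (-0.02-0.34j)], [-0.93+0.00j, (0.21-0.01j), (0.21+0.01j)]]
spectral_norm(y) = 3.45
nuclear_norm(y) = 6.28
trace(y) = 2.38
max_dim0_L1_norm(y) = 4.43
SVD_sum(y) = [[0.89, 2.32, 1.38], [0.61, 1.59, 0.94], [-0.01, -0.02, -0.01]] + [[0.60,0.01,-0.41], [-0.87,-0.02,0.59], [1.08,0.02,-0.73]] + [[0.19, -0.23, 0.27], [-0.28, 0.35, -0.40], [-0.33, 0.41, -0.48]]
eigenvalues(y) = [(-1.48+0j), (1.93+0.76j), (1.93-0.76j)]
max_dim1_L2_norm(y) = 2.96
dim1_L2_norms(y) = [2.96, 2.29, 1.48]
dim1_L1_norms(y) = [5.02, 3.59, 2.37]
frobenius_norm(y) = 4.03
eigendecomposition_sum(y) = [[-0.05+0.00j, 0.00-0.00j, (0.22-0j)], [-0.12+0.00j, (0.01-0j), 0.51-0.00j], [0.33-0.00j, (-0.03+0j), -1.44+0.00j]] + [[(0.87+0.53j), 1.05-2.65j, (0.51-0.86j)], [(-0.21+0.31j), 0.95+0.43j, 0.31+0.20j], [(0.2+0.12j), 0.22-0.62j, 0.11-0.20j]] + [[0.87-0.53j, 1.05+2.65j, 0.51+0.86j], [(-0.21-0.31j), 0.95-0.43j, 0.31-0.20j], [0.20-0.12j, 0.22+0.62j, 0.11+0.20j]]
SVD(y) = [[-0.82, 0.40, -0.40], [-0.57, -0.57, 0.59], [0.01, 0.71, 0.70]] @ diag([3.44503418305008, 1.8254846360086314, 1.014073627165645]) @ [[-0.31, -0.82, -0.49], [0.83, 0.02, -0.56], [-0.47, 0.58, -0.67]]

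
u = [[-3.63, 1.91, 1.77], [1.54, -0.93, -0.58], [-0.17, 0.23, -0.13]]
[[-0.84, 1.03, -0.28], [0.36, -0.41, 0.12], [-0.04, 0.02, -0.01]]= u @ [[0.17,-0.15,0.16],[-0.08,0.07,0.10],[-0.04,0.20,0.06]]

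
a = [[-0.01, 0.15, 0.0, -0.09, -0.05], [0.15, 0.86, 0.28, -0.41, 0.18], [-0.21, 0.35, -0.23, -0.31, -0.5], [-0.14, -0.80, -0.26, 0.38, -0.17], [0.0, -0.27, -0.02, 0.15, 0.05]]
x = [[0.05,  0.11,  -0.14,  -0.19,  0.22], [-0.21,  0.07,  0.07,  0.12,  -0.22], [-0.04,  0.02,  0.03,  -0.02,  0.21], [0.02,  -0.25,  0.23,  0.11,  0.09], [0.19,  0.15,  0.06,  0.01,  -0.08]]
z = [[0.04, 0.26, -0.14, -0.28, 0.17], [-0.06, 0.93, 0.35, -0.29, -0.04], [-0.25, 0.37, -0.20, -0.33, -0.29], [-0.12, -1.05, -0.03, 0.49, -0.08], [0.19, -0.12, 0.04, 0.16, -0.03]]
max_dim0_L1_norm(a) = 2.43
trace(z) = 1.23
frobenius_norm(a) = 1.62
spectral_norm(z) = 1.64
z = x + a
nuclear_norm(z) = 2.77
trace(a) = 1.05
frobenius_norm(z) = 1.77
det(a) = 0.00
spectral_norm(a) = 1.46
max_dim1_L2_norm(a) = 1.02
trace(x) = 0.18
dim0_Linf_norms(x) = [0.21, 0.25, 0.23, 0.19, 0.22]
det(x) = 0.00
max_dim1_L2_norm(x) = 0.37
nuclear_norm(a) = 2.18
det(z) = -0.00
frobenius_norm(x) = 0.70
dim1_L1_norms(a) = [0.3, 1.88, 1.6, 1.75, 0.49]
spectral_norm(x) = 0.48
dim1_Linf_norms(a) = [0.15, 0.86, 0.5, 0.8, 0.27]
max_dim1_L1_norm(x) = 0.71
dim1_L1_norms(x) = [0.71, 0.69, 0.32, 0.7, 0.49]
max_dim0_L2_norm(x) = 0.39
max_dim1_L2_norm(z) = 1.17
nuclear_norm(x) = 1.34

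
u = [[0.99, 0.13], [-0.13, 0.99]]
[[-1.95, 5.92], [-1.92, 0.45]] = u @ [[-1.69, 5.82], [-2.16, 1.22]]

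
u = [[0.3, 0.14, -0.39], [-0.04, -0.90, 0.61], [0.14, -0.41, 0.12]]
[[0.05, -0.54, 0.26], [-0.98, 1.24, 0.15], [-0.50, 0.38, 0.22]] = u @[[-1.01, -0.52, -0.18], [0.69, -0.9, -0.94], [-0.65, 0.67, -1.15]]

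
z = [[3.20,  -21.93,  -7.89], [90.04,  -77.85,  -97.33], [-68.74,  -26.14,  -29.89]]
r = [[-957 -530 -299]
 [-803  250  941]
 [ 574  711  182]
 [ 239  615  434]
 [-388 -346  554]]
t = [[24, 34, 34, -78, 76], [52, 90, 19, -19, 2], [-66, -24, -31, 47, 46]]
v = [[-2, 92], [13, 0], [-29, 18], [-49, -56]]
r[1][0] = -803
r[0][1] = -530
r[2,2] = 182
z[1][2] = -97.33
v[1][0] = 13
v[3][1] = -56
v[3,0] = -49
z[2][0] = -68.74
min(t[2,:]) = -66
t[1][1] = 90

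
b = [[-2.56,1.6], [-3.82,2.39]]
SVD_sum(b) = [[-2.56,1.60], [-3.82,2.39]] + [[-0.0, -0.0], [0.0, 0.0]]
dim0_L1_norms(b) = [6.38, 3.99]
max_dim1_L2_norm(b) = 4.51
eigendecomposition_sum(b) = [[-2.24,1.38], [-3.30,2.04]] + [[-0.32,0.22], [-0.52,0.35]]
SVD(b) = [[-0.56, -0.83], [-0.83, 0.56]] @ diag([5.423845370920879, 0.0011799746420338162]) @ [[0.85, -0.53],[0.53, 0.85]]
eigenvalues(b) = [-0.2, 0.03]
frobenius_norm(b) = 5.42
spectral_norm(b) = 5.42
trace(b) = -0.17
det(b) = -0.01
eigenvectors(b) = [[-0.56, -0.53], [-0.83, -0.85]]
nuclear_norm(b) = 5.43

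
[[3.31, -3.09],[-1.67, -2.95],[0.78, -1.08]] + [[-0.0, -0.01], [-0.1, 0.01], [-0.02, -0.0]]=[[3.31, -3.10], [-1.77, -2.94], [0.76, -1.08]]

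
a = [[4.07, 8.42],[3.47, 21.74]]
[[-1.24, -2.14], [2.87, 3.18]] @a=[[-12.47, -56.96], [22.72, 93.30]]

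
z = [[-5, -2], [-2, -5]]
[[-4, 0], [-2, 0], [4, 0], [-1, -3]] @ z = [[20, 8], [10, 4], [-20, -8], [11, 17]]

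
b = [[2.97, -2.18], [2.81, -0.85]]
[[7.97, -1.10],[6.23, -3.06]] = b@[[1.89, -1.59], [-1.08, -1.66]]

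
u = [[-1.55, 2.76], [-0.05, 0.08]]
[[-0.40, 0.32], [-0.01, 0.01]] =u@ [[-0.06,-0.08], [-0.18,0.07]]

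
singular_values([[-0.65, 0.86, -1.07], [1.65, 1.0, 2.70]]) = [3.46, 1.15]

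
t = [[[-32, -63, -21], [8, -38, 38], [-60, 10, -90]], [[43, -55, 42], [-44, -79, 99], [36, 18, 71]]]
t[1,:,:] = [[43, -55, 42], [-44, -79, 99], [36, 18, 71]]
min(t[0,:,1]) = -63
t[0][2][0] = -60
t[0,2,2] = -90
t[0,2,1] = 10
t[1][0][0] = 43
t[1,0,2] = 42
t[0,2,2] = -90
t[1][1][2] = 99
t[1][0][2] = 42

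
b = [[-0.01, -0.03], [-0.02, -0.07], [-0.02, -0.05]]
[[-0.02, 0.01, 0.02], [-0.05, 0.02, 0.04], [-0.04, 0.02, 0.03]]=b @[[0.61, 0.1, -0.39], [0.51, -0.37, -0.45]]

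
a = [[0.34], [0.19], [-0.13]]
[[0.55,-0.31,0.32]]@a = [[0.09]]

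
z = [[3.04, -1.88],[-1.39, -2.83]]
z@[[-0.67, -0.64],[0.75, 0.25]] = [[-3.45, -2.42], [-1.19, 0.18]]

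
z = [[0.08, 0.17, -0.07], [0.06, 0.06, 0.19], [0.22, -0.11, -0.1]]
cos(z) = [[1.00, -0.02, -0.02], [-0.03, 1.00, 0.01], [0.01, -0.02, 1.01]]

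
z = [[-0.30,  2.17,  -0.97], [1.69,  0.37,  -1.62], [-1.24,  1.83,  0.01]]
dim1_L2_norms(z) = [2.4, 2.37, 2.21]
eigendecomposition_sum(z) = [[-1.90, 1.68, 0.64], [0.12, -0.11, -0.04], [-1.85, 1.64, 0.62]] + [[1.6, 0.48, -1.62], [1.58, 0.47, -1.59], [0.62, 0.19, -0.62]] + [[-0.01, 0.01, 0.01], [-0.01, 0.00, 0.01], [-0.01, 0.01, 0.01]]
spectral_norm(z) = 3.12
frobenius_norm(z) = 4.03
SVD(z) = [[-0.76,  -0.17,  -0.63], [-0.12,  -0.92,  0.38], [-0.64,  0.36,  0.67]] @ diag([3.1173920274600944, 2.5545379764669596, 0.0016352114038838466]) @ [[0.26, -0.92, 0.3], [-0.76, -0.01, 0.65], [0.59, 0.40, 0.70]]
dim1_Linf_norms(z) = [2.17, 1.69, 1.83]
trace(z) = 0.08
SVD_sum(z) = [[-0.62, 2.17, -0.7], [-0.10, 0.34, -0.11], [-0.53, 1.84, -0.59]] + [[0.32,0.0,-0.27], [1.79,0.03,-1.51], [-0.71,-0.01,0.6]] + [[-0.0,-0.00,-0.0],[0.00,0.0,0.00],[0.0,0.0,0.00]]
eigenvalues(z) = [-1.38, 1.46, 0.01]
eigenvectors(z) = [[-0.72, 0.69, 0.59], [0.05, 0.68, 0.40], [-0.70, 0.26, 0.7]]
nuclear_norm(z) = 5.67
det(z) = -0.01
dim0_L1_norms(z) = [3.23, 4.37, 2.6]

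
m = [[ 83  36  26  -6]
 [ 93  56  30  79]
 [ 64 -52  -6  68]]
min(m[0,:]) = -6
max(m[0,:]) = 83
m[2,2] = -6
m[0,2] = 26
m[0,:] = [83, 36, 26, -6]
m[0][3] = -6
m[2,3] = 68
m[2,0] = 64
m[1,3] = 79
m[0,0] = 83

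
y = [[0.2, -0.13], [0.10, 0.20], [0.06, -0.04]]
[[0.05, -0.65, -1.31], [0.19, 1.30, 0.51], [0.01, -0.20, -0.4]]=y @ [[0.66, 0.75, -3.68], [0.64, 6.13, 4.39]]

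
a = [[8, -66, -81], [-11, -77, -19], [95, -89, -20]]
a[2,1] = -89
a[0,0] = 8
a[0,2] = -81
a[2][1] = -89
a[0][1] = -66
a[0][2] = -81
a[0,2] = -81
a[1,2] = -19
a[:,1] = [-66, -77, -89]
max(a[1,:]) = -11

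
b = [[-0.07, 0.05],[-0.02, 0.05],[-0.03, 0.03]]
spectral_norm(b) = 0.11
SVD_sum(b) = [[-0.06, 0.06], [-0.04, 0.03], [-0.03, 0.03]] + [[-0.01,-0.01],[0.02,0.02],[0.0,0.0]]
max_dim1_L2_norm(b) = 0.09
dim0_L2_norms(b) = [0.08, 0.08]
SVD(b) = [[-0.79, 0.51],[-0.46, -0.86],[-0.4, -0.02]] @ diag([0.10701440525280105, 0.02545421513991874]) @ [[0.72, -0.70],[-0.70, -0.72]]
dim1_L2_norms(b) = [0.09, 0.05, 0.04]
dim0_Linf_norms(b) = [0.07, 0.05]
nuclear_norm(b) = 0.13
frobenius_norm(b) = 0.11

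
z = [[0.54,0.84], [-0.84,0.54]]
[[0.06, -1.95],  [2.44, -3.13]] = z@ [[-2.02, 1.58], [1.37, -3.34]]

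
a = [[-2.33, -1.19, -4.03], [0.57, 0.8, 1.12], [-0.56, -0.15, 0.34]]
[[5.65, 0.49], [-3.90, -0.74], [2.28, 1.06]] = a@[[-1.89, -0.98], [-5.28, -1.44], [1.25, 0.87]]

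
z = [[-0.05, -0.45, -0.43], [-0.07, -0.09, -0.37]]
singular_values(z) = [0.71, 0.18]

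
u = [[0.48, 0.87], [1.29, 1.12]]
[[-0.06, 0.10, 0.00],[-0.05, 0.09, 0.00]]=u @[[0.04, -0.05, 0.0],[-0.09, 0.14, -0.00]]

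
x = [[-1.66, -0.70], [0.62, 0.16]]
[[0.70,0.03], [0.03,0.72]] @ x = [[-1.14,-0.49], [0.40,0.09]]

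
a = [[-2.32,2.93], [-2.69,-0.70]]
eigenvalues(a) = [(-1.51+2.69j), (-1.51-2.69j)]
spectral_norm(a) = 4.01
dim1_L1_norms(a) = [5.25, 3.39]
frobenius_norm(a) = 4.66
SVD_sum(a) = [[-2.93, 2.06],[-1.47, 1.03]] + [[0.61, 0.87],[-1.22, -1.73]]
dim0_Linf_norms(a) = [2.69, 2.93]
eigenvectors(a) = [[0.72+0.00j, (0.72-0j)],[0.20+0.66j, 0.20-0.66j]]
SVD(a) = [[-0.89,  -0.45], [-0.45,  0.89]] @ diag([4.008856317780056, 2.3711750301053134]) @ [[0.82,-0.57], [-0.57,-0.82]]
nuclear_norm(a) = 6.38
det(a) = 9.51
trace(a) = -3.02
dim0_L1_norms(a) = [5.01, 3.63]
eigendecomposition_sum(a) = [[-1.16+1.12j, (1.47+0.82j)], [(-1.34-0.76j), -0.35+1.57j]] + [[(-1.16-1.12j), (1.47-0.82j)], [-1.34+0.76j, (-0.35-1.57j)]]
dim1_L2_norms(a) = [3.74, 2.78]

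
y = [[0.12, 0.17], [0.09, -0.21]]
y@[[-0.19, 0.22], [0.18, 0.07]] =[[0.01, 0.04], [-0.05, 0.01]]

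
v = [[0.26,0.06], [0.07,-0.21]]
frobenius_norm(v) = 0.35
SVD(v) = [[-0.97, -0.23], [-0.23, 0.97]] @ diag([0.26931880437269606, 0.21832860923676825]) @ [[-1.00, -0.04],[0.04, -1.00]]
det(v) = -0.06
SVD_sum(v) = [[0.26, 0.01], [0.06, 0.0]] + [[-0.0, 0.05], [0.01, -0.21]]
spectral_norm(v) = 0.27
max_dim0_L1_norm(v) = 0.33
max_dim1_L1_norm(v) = 0.32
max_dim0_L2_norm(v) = 0.27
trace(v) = 0.05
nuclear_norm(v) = 0.49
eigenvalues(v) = [0.27, -0.22]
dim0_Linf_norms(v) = [0.26, 0.21]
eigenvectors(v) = [[0.99,-0.12], [0.14,0.99]]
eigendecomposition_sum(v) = [[0.26, 0.03], [0.04, 0.0]] + [[-0.00,  0.03], [0.03,  -0.21]]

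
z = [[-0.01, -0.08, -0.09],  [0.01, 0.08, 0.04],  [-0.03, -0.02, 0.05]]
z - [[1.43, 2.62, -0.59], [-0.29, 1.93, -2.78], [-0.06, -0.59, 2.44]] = [[-1.44, -2.7, 0.5], [0.30, -1.85, 2.82], [0.03, 0.57, -2.39]]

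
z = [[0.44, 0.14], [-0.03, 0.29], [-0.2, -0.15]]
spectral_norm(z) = 0.53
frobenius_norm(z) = 0.60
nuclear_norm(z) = 0.81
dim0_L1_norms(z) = [0.67, 0.58]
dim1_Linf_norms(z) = [0.44, 0.29, 0.2]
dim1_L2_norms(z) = [0.46, 0.29, 0.25]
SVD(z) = [[-0.86, 0.30],[-0.21, -0.94],[0.47, 0.13]] @ diag([0.528553066645196, 0.28518705394873545]) @ [[-0.88, -0.48], [0.48, -0.88]]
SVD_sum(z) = [[0.4, 0.22], [0.1, 0.05], [-0.22, -0.12]] + [[0.04, -0.08], [-0.13, 0.24], [0.02, -0.03]]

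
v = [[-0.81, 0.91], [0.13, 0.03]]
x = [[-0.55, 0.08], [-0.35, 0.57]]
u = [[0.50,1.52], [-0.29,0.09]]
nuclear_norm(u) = 1.90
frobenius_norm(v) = 1.23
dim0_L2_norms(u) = [0.58, 1.52]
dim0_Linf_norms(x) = [0.55, 0.57]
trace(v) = -0.78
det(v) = -0.14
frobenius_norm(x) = 0.87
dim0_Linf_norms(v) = [0.81, 0.91]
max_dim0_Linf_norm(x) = 0.57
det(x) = -0.29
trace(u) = 0.59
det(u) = 0.49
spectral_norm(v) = 1.22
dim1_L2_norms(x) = [0.56, 0.67]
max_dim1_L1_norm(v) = 1.72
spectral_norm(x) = 0.79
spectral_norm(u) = 1.60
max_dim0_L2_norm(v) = 0.91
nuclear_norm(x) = 1.15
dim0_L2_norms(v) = [0.82, 0.91]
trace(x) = 0.02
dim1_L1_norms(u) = [2.02, 0.38]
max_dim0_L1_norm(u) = 1.61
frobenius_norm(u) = 1.63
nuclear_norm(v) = 1.34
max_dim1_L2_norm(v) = 1.22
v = u @ x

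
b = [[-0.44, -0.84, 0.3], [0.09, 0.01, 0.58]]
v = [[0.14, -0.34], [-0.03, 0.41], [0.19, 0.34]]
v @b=[[-0.09, -0.12, -0.16], [0.05, 0.03, 0.23], [-0.05, -0.16, 0.25]]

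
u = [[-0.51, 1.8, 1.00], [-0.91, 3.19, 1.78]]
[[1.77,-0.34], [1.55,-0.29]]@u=[[-0.59, 2.1, 1.16],[-0.53, 1.86, 1.03]]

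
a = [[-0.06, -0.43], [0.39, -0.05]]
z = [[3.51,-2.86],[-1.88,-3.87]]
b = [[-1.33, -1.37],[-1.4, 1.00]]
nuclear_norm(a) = 0.83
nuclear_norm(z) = 8.77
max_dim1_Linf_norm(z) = 3.87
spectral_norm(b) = 1.98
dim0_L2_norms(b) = [1.93, 1.7]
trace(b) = -0.33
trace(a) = -0.11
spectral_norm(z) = 4.91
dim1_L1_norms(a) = [0.49, 0.44]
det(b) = -3.25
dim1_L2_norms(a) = [0.43, 0.39]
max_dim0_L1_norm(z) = 6.73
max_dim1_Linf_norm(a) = 0.43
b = z @ a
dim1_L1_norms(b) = [2.7, 2.4]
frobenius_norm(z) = 6.25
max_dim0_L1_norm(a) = 0.48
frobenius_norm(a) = 0.59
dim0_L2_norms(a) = [0.39, 0.43]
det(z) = -18.96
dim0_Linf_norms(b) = [1.4, 1.37]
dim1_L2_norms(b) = [1.91, 1.72]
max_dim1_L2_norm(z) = 4.53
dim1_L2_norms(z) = [4.53, 4.3]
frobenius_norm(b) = 2.57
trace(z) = -0.36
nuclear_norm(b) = 3.62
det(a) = 0.17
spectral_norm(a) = 0.43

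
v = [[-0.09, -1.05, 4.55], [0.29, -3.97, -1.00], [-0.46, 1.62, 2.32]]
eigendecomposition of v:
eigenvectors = [[(0.96+0j), (0.96-0j), 0.51+0.00j],[0.01-0.03j, 0.01+0.03j, 0.84+0.00j],[(0.21+0.16j), (0.21-0.16j), -0.19+0.00j]]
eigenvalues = [(0.91+0.8j), (0.91-0.8j), (-3.57+0j)]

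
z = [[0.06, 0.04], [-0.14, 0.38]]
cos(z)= [[1.0,-0.01], [0.03,0.93]]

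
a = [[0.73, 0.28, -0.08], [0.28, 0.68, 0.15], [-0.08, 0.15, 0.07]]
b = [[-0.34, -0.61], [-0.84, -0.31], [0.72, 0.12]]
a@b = [[-0.54, -0.54], [-0.56, -0.36], [-0.05, 0.01]]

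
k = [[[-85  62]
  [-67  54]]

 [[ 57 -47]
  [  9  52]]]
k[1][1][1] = 52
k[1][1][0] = 9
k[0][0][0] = -85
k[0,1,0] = -67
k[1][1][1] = 52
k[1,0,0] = 57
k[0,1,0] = -67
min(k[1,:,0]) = 9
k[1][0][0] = 57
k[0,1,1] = 54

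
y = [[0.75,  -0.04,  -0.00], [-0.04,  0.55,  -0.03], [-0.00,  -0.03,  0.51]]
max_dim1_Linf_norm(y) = 0.75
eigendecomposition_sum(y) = [[0.73, -0.14, 0.02], [-0.14, 0.03, -0.00], [0.02, -0.00, 0.0]] + [[0.02, 0.08, -0.05], [0.08, 0.40, -0.24], [-0.05, -0.24, 0.14]] + [[0.0, 0.02, 0.03], [0.02, 0.12, 0.21], [0.03, 0.21, 0.36]]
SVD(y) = [[-0.98, -0.18, 0.08],[0.19, -0.84, 0.50],[-0.02, 0.51, 0.86]] @ diag([0.757835307196032, 0.5597006210116492, 0.49246407179231894]) @ [[-0.98, 0.19, -0.02], [-0.18, -0.84, 0.51], [0.08, 0.50, 0.86]]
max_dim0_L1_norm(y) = 0.79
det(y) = 0.21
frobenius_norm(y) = 1.06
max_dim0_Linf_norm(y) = 0.75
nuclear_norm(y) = 1.81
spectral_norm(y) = 0.76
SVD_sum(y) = [[0.73, -0.14, 0.02], [-0.14, 0.03, -0.00], [0.02, -0.0, 0.00]] + [[0.02, 0.08, -0.05],[0.08, 0.40, -0.24],[-0.05, -0.24, 0.14]] + [[0.0,0.02,0.03], [0.02,0.12,0.21], [0.03,0.21,0.36]]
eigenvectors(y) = [[0.98,0.18,0.08], [-0.19,0.84,0.5], [0.02,-0.51,0.86]]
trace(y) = 1.81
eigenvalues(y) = [0.76, 0.56, 0.49]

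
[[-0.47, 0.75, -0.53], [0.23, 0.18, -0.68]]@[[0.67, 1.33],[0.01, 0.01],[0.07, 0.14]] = [[-0.34,-0.69], [0.11,0.21]]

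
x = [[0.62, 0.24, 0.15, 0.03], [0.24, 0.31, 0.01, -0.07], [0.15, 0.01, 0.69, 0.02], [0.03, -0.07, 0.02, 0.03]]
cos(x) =[[0.78, -0.11, -0.09, -0.00], [-0.11, 0.92, -0.02, 0.01], [-0.09, -0.02, 0.76, -0.01], [-0.00, 0.01, -0.01, 1.0]]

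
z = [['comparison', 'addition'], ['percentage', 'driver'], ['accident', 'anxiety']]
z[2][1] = 'anxiety'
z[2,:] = ['accident', 'anxiety']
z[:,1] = ['addition', 'driver', 'anxiety']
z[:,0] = ['comparison', 'percentage', 'accident']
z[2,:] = ['accident', 'anxiety']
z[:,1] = ['addition', 'driver', 'anxiety']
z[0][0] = 'comparison'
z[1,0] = 'percentage'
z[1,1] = 'driver'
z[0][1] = 'addition'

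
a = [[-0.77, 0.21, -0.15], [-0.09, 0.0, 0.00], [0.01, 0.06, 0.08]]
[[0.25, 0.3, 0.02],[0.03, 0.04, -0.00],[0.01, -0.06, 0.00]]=a @ [[-0.35,-0.43,0.01], [0.04,-0.45,0.08], [0.20,-0.42,-0.06]]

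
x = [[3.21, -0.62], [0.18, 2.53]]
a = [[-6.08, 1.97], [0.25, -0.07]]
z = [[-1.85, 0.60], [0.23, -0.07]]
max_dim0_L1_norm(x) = 3.39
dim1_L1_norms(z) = [2.45, 0.3]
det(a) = -0.07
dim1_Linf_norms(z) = [1.85, 0.23]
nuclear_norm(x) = 5.80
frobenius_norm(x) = 4.14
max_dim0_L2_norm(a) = 6.09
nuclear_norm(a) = 6.41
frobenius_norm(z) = 1.96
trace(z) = -1.92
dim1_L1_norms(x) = [3.83, 2.71]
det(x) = 8.23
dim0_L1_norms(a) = [6.33, 2.04]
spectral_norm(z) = 1.96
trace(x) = 5.74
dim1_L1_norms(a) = [8.05, 0.32]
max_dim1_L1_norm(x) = 3.83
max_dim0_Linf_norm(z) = 1.85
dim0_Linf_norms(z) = [1.85, 0.6]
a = x @ z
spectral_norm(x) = 3.30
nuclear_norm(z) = 1.96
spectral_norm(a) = 6.40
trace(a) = -6.15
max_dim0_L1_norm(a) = 6.33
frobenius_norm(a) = 6.40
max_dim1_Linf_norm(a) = 6.08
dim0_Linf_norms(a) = [6.08, 1.97]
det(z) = -0.01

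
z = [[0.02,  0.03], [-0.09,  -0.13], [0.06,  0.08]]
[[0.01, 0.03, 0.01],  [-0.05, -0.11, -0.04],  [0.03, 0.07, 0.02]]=z @ [[-0.05, 0.62, -0.28], [0.45, 0.43, 0.49]]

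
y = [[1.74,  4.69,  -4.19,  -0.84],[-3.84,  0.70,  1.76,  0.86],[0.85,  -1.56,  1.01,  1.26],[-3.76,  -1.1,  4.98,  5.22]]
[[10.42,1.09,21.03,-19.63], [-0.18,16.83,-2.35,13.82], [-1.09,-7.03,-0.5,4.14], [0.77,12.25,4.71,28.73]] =y @ [[-0.07, -2.94, 1.80, -3.92], [1.13, 3.34, 3.82, -3.03], [-1.63, 2.56, -0.74, -0.92], [1.89, -1.51, 3.71, 2.92]]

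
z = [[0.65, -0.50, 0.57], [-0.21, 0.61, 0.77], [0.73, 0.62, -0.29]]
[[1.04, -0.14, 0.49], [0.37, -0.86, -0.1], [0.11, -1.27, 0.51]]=z @ [[0.68, -0.84, 0.71], [-0.23, -1.23, 0.01], [0.85, -0.37, 0.06]]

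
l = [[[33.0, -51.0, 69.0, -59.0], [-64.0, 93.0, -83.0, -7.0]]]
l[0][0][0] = 33.0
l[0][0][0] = 33.0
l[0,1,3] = -7.0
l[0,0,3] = -59.0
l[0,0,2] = 69.0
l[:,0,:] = [[33.0, -51.0, 69.0, -59.0]]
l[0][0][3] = -59.0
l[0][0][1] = -51.0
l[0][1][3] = -7.0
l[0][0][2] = 69.0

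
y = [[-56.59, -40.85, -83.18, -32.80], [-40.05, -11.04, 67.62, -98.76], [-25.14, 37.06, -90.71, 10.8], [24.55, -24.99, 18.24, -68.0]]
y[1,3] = -98.76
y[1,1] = -11.04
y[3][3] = -68.0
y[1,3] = -98.76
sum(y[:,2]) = -88.03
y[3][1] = -24.99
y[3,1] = -24.99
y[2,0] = -25.14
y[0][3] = -32.8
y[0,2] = -83.18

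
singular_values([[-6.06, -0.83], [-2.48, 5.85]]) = [7.01, 5.35]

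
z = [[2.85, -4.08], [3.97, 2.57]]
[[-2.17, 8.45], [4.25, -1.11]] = z@[[0.50,0.73], [0.88,-1.56]]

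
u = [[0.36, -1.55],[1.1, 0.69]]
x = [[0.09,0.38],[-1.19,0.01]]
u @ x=[[1.88, 0.12],  [-0.72, 0.42]]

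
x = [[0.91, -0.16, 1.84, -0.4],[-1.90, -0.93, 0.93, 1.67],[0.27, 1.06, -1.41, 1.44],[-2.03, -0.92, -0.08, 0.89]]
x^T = [[0.91, -1.90, 0.27, -2.03], [-0.16, -0.93, 1.06, -0.92], [1.84, 0.93, -1.41, -0.08], [-0.40, 1.67, 1.44, 0.89]]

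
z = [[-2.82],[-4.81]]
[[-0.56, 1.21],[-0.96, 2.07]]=z @ [[0.2, -0.43]]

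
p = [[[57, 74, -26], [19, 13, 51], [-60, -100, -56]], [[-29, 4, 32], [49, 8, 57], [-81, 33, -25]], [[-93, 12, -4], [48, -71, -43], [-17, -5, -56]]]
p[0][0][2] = -26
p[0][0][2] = -26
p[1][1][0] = 49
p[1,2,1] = 33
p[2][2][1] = -5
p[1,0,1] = 4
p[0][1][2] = 51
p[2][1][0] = 48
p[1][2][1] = 33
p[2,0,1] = 12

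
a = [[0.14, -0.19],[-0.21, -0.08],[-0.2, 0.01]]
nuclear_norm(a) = 0.53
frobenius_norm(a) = 0.38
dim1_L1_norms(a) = [0.33, 0.29, 0.21]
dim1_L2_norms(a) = [0.24, 0.22, 0.2]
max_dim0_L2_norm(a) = 0.32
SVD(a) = [[-0.53, -0.80], [0.59, -0.58], [0.61, -0.13]] @ diag([0.3254223327540154, 0.20099827199489775]) @ [[-0.98, 0.18], [0.18, 0.98]]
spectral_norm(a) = 0.33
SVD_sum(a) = [[0.17,-0.03],[-0.19,0.04],[-0.20,0.04]] + [[-0.03, -0.16], [-0.02, -0.12], [-0.00, -0.03]]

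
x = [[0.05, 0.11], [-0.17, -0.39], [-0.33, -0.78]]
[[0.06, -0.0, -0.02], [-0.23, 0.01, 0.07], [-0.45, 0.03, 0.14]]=x@ [[-0.0, 0.41, 0.61], [0.58, -0.21, -0.44]]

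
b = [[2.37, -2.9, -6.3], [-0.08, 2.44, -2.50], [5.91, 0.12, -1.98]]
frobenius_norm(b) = 10.24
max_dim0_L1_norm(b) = 10.78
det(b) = 123.48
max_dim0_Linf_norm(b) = 6.3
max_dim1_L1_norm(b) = 11.57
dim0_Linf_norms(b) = [5.91, 2.9, 6.3]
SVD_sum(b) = [[4.24, -1.46, -5.17], [0.82, -0.28, -0.99], [3.18, -1.10, -3.88]] + [[-1.96, -0.81, -1.38], [-0.50, -0.21, -0.35], [2.74, 1.13, 1.93]] + [[0.08,-0.63,0.25], [-0.40,2.93,-1.16], [-0.01,0.09,-0.03]]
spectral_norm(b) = 8.66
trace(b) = 2.83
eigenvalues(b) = [(-0.31+5.97j), (-0.31-5.97j), (3.46+0j)]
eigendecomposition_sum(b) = [[(0.98+2.69j), -0.88+0.95j, (-3.18-0.22j)],[0.49+0.94j, (-0.28+0.39j), -1.17+0.07j],[(2.75-0.22j), (0.65+1.06j), (-1.02+2.89j)]] + [[0.98-2.69j, (-0.88-0.95j), (-3.18+0.22j)], [(0.49-0.94j), (-0.28-0.39j), (-1.17-0.07j)], [2.75+0.22j, (0.65-1.06j), -1.02-2.89j]] + [[(0.4+0j), (-1.15-0j), (0.06+0j)],  [-1.05-0.00j, 2.99+0.00j, -0.15-0.00j],  [(0.42+0j), (-1.18-0j), 0.06+0.00j]]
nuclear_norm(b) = 16.30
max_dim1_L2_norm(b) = 7.33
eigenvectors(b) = [[(0.7+0j), 0.70-0.00j, -0.34+0.00j], [0.25-0.03j, 0.25+0.03j, 0.88+0.00j], [0.18-0.65j, 0.18+0.65j, (-0.35+0j)]]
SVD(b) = [[-0.79, -0.58, -0.21], [-0.15, -0.15, 0.98], [-0.59, 0.80, 0.03]] @ diag([8.65685710696, 4.3950139636780206, 3.2453778345134654]) @ [[-0.62, 0.21, 0.76], [0.77, 0.32, 0.55], [-0.13, 0.92, -0.36]]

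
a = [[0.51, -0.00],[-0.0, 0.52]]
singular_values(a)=[0.52, 0.51]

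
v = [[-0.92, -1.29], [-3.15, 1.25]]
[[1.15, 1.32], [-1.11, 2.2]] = v@[[0.00, -0.86], [-0.89, -0.41]]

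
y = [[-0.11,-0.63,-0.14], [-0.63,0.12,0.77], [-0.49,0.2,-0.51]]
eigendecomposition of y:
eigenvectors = [[(0.55+0j),  0.44+0.34j,  0.44-0.34j], [(-0.78+0j),  (0.61+0j),  (0.61-0j)], [(-0.31+0j),  (-0.28+0.5j),  -0.28-0.50j]]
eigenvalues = [(0.87+0j), (-0.68+0.28j), (-0.68-0.28j)]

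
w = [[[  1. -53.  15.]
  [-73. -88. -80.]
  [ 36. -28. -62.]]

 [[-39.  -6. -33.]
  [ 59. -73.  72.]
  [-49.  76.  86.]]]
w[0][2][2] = -62.0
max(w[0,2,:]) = 36.0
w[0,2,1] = -28.0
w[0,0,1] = -53.0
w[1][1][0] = 59.0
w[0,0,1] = -53.0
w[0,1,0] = -73.0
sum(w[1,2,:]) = 113.0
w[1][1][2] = 72.0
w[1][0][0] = -39.0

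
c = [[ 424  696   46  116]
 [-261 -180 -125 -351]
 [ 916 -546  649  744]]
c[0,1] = 696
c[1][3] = -351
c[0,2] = 46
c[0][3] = 116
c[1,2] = -125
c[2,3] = 744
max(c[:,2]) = 649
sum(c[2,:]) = 1763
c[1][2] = -125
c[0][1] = 696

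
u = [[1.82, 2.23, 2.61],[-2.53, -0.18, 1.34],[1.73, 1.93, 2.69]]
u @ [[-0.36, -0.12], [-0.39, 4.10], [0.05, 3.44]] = [[-1.39, 17.90], [1.05, 4.18], [-1.24, 16.96]]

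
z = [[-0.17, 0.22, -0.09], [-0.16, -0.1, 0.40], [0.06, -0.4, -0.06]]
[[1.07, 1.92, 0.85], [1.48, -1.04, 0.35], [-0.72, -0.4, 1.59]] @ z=[[-0.44, -0.30, 0.62], [-0.06, 0.29, -0.57], [0.28, -0.75, -0.19]]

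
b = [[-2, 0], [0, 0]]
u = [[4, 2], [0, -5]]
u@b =[[-8, 0], [0, 0]]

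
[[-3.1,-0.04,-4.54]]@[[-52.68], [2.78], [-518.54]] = [[2517.37]]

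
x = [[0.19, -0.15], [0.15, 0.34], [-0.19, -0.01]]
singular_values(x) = [0.39, 0.29]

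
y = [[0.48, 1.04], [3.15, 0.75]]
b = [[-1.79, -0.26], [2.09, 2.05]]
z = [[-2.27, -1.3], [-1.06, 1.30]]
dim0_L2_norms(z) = [2.51, 1.84]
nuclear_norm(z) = 4.28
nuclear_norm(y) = 4.20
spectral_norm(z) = 2.64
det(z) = -4.33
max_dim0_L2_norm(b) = 2.75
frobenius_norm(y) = 3.43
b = y + z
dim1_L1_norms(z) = [3.57, 2.36]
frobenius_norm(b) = 3.44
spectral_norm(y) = 3.32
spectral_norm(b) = 3.31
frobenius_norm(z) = 3.11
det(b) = -3.13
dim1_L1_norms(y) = [1.52, 3.9]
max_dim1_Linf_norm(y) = 3.15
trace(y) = 1.23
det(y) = -2.92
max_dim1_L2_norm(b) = 2.93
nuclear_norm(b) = 4.25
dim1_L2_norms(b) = [1.81, 2.93]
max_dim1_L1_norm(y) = 3.9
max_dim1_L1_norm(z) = 3.57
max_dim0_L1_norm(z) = 3.33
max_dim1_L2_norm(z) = 2.62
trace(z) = -0.97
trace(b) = 0.26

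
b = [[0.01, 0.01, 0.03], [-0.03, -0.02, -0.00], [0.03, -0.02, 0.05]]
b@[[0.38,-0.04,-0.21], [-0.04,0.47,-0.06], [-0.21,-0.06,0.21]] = [[-0.00, 0.00, 0.0], [-0.01, -0.01, 0.01], [0.0, -0.01, 0.01]]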